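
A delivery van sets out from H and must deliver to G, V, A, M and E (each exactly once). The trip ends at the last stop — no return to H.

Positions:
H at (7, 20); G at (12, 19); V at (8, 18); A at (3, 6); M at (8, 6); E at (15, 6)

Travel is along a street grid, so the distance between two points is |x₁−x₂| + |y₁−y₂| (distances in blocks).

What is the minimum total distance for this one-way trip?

There are 5! = 120 possible orderings.
H - G - V - A - M - E: 6+5+17+5+7 = 40
H - G - V - A - E - M: 6+5+17+12+7 = 47
H - G - V - M - A - E: 6+5+12+5+12 = 40
H - G - V - M - E - A: 6+5+12+7+12 = 42
H - G - V - E - A - M: 6+5+19+12+5 = 47
H - G - V - E - M - A: 6+5+19+7+5 = 42
H - G - A - V - M - E: 6+22+17+12+7 = 64
H - G - A - V - E - M: 6+22+17+19+7 = 71
H - G - A - M - V - E: 6+22+5+12+19 = 64
H - G - A - M - E - V: 6+22+5+7+19 = 59
H - G - A - E - V - M: 6+22+12+19+12 = 71
H - G - A - E - M - V: 6+22+12+7+12 = 59
H - G - M - V - A - E: 6+17+12+17+12 = 64
H - G - M - V - E - A: 6+17+12+19+12 = 66
… (106 more)
H - V - G - E - M - A: 3+5+16+7+5 = 36  ← best
The minimum is 36.
One shortest path: H → V → G → E → M → A.

36 blocks — the minimum one-way total.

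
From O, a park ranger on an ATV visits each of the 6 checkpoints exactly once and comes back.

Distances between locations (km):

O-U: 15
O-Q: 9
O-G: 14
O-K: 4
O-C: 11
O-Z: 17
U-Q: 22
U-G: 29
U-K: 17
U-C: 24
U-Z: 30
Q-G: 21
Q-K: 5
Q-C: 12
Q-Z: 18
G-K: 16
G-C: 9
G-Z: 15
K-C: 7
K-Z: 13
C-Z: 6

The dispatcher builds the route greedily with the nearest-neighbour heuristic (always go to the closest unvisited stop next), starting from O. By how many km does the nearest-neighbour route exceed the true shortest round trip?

O: K=4, Q=9, C=11, G=14, U=15, Z=17 ⇒ K
K: Q=5, C=7, Z=13, G=16, U=17 ⇒ Q
Q: C=12, Z=18, G=21, U=22 ⇒ C
C: Z=6, G=9, U=24 ⇒ Z
Z: G=15, U=30 ⇒ G
G: U=29 ⇒ U
NN route O → K → Q → C → Z → G → U → O costs 86.
Optimal: O → U → Q → K → C → Z → G → O costs 84 (by enumerating all 360 distinct tours).
Excess = 86 − 84 = 2.

Excess over optimum: 2 km.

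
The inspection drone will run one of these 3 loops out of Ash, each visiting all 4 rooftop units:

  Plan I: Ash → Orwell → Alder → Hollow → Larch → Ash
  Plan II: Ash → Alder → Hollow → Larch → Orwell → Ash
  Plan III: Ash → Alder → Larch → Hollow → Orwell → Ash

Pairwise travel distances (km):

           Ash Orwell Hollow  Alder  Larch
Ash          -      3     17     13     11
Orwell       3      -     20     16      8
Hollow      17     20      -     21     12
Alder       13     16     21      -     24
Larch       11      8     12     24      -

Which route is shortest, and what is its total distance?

57 km — Plan II is the shortest.

Plan I: 3 + 16 + 21 + 12 + 11 = 63
Plan II: 13 + 21 + 12 + 8 + 3 = 57
Plan III: 13 + 24 + 12 + 20 + 3 = 72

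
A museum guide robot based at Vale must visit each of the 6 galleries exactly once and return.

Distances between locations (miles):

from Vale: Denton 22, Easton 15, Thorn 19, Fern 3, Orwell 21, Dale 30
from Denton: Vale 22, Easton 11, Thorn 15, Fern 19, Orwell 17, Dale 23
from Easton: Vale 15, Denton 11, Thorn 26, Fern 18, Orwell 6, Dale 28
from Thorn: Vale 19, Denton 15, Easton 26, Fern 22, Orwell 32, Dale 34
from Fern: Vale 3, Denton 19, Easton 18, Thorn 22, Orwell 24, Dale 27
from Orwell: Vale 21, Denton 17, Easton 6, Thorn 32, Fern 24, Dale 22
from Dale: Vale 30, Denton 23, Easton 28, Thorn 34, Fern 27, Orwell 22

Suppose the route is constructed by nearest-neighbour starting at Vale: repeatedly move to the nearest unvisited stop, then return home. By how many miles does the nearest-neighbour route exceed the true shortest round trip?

Excess over optimum: 20 miles.

Vale: Fern=3, Easton=15, Thorn=19, Orwell=21, Denton=22, Dale=30 ⇒ Fern
Fern: Easton=18, Denton=19, Thorn=22, Orwell=24, Dale=27 ⇒ Easton
Easton: Orwell=6, Denton=11, Thorn=26, Dale=28 ⇒ Orwell
Orwell: Denton=17, Dale=22, Thorn=32 ⇒ Denton
Denton: Thorn=15, Dale=23 ⇒ Thorn
Thorn: Dale=34 ⇒ Dale
NN route Vale → Fern → Easton → Orwell → Denton → Thorn → Dale → Vale costs 123.
Optimal: Vale → Thorn → Denton → Easton → Orwell → Dale → Fern → Vale costs 103 (by enumerating all 360 distinct tours).
Excess = 123 − 103 = 20.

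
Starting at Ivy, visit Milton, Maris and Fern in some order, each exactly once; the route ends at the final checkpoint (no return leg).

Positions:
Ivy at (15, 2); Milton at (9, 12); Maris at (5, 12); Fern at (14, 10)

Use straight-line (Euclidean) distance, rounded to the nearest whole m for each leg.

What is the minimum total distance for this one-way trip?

Shortest open route: 17 m.

There are 3! = 6 possible orderings.
Ivy → Milton → Maris → Fern: 12+4+9 = 25
Ivy → Milton → Fern → Maris: 12+5+9 = 26
Ivy → Maris → Milton → Fern: 14+4+5 = 23
Ivy → Maris → Fern → Milton: 14+9+5 = 28
Ivy → Fern → Milton → Maris: 8+5+4 = 17
Ivy → Fern → Maris → Milton: 8+9+4 = 21
The minimum is 17.
One shortest path: Ivy → Fern → Milton → Maris.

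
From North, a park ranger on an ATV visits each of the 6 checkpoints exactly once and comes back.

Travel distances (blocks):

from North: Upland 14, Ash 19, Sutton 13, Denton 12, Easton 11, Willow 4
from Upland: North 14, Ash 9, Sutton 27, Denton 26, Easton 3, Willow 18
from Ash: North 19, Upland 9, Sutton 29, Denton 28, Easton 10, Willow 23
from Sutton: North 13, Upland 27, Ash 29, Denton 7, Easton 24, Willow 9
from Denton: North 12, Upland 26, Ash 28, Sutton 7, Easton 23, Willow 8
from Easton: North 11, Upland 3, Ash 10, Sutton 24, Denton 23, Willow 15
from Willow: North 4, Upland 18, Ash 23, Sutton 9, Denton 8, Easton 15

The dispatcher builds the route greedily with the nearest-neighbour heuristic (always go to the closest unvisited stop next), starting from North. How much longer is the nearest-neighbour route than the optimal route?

3 blocks longer than the optimal tour.

From North: Willow=4, Easton=11, Denton=12, Sutton=13, Upland=14, Ash=19 → choose Willow (4).
From Willow: Denton=8, Sutton=9, Easton=15, Upland=18, Ash=23 → choose Denton (8).
From Denton: Sutton=7, Easton=23, Upland=26, Ash=28 → choose Sutton (7).
From Sutton: Easton=24, Upland=27, Ash=29 → choose Easton (24).
From Easton: Upland=3, Ash=10 → choose Upland (3).
From Upland: Ash=9 → choose Ash (9).
NN route North → Willow → Denton → Sutton → Easton → Upland → Ash → North costs 74.
Optimal: North → Easton → Upland → Ash → Sutton → Denton → Willow → North costs 71 (by enumerating all 360 distinct tours).
Excess = 74 − 71 = 3.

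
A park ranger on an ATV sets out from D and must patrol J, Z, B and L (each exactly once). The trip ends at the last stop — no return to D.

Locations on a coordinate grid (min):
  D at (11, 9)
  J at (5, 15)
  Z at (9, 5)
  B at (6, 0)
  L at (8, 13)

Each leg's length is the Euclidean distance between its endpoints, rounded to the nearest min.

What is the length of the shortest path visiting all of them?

26 min — the minimum one-way total.

There are 4! = 24 possible orderings.
D → J → Z → B → L: 8+11+6+13 = 38
D → J → Z → L → B: 8+11+8+13 = 40
D → J → B → Z → L: 8+15+6+8 = 37
D → J → B → L → Z: 8+15+13+8 = 44
D → J → L → Z → B: 8+4+8+6 = 26
D → J → L → B → Z: 8+4+13+6 = 31
D → Z → J → B → L: 4+11+15+13 = 43
D → Z → J → L → B: 4+11+4+13 = 32
D → Z → B → J → L: 4+6+15+4 = 29
D → Z → B → L → J: 4+6+13+4 = 27
D → Z → L → J → B: 4+8+4+15 = 31
D → Z → L → B → J: 4+8+13+15 = 40
D → B → J → Z → L: 10+15+11+8 = 44
D → B → J → L → Z: 10+15+4+8 = 37
… (10 more)
The minimum is 26.
One shortest path: D → J → L → Z → B.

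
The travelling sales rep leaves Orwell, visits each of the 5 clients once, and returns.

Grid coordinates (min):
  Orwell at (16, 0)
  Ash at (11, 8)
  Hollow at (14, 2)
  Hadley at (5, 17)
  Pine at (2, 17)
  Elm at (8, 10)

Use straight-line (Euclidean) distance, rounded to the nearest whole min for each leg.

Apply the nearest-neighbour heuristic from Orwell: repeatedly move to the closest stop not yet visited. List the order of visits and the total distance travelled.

From Orwell: distances to unvisited — Hollow=3, Ash=9, Elm=13, Hadley=20, Pine=22. Nearest is Hollow (3).
From Hollow: distances to unvisited — Ash=7, Elm=10, Hadley=17, Pine=19. Nearest is Ash (7).
From Ash: distances to unvisited — Elm=4, Hadley=11, Pine=13. Nearest is Elm (4).
From Elm: distances to unvisited — Hadley=8, Pine=9. Nearest is Hadley (8).
From Hadley: distances to unvisited — Pine=3. Nearest is Pine (3).
Return Pine→Orwell: 22.
Total = 3 + 7 + 4 + 8 + 3 + 22 = 47.

Total distance 47 min via the nearest-neighbour route Orwell → Hollow → Ash → Elm → Hadley → Pine → Orwell.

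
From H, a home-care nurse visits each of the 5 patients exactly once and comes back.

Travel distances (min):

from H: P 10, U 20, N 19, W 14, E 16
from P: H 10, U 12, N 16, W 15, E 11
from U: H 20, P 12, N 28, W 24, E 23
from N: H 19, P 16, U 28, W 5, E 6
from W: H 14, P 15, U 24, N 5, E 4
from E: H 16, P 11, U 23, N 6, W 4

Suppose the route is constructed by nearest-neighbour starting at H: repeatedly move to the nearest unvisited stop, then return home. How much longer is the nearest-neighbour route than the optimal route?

The nearest-neighbour route is 10 min longer than optimal.

H: P=10, W=14, E=16, N=19, U=20 ⇒ P
P: E=11, U=12, W=15, N=16 ⇒ E
E: W=4, N=6, U=23 ⇒ W
W: N=5, U=24 ⇒ N
N: U=28 ⇒ U
NN route H → P → E → W → N → U → H costs 78.
Optimal: H → U → P → E → N → W → H costs 68 (by enumerating all 60 distinct tours).
Excess = 78 − 68 = 10.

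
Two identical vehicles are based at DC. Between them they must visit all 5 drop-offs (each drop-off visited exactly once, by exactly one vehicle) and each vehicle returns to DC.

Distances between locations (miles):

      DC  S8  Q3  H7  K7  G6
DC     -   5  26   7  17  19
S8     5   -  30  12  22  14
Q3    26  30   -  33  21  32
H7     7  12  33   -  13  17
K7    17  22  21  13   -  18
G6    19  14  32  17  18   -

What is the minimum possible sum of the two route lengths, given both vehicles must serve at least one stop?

Check every non-empty split of the stops between the two vehicles; for each half take its own optimal tour:
  {S8} + {Q3, H7, K7, G6}: 10 + 89 = 99
  {Q3} + {S8, H7, K7, G6}: 52 + 57 = 109
  {S8, Q3} + {H7, K7, G6}: 61 + 57 = 118
  {H7} + {S8, Q3, K7, G6}: 14 + 84 = 98
  {S8, H7} + {Q3, K7, G6}: 24 + 84 = 108
  {Q3, H7} + {S8, K7, G6}: 66 + 54 = 120
  … (15 splits in total)
Best: vehicle 1 DC → H7 → DC = 14; vehicle 2 DC → S8 → G6 → K7 → Q3 → DC = 84; combined 98.

98 miles — the smallest possible combined total.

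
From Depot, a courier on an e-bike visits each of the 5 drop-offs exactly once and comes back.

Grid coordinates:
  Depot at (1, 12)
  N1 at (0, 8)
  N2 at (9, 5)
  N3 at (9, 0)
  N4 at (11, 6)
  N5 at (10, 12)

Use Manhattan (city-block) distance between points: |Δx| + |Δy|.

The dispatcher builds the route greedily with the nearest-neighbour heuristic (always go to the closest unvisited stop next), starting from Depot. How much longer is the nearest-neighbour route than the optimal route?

Depot: N1=5, N5=9, N2=15, N4=16, N3=20 ⇒ N1
N1: N2=12, N4=13, N5=14, N3=17 ⇒ N2
N2: N4=3, N3=5, N5=8 ⇒ N4
N4: N5=7, N3=8 ⇒ N5
N5: N3=13 ⇒ N3
NN route Depot → N1 → N2 → N4 → N5 → N3 → Depot costs 60.
Optimal: Depot → N1 → N2 → N3 → N4 → N5 → Depot costs 46 (by enumerating all 60 distinct tours).
Excess = 60 − 46 = 14.

The nearest-neighbour route is 14 longer than optimal.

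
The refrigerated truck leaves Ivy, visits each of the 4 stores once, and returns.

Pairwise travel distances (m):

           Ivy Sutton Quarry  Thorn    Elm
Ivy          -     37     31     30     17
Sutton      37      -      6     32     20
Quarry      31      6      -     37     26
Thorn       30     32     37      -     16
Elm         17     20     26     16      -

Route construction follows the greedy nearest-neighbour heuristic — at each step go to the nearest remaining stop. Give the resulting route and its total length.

102 m along Ivy → Elm → Thorn → Sutton → Quarry → Ivy.

At Ivy the remaining stops are Elm 17, Thorn 30, Quarry 31, Sutton 37; go to Elm.
At Elm the remaining stops are Thorn 16, Sutton 20, Quarry 26; go to Thorn.
At Thorn the remaining stops are Sutton 32, Quarry 37; go to Sutton.
At Sutton the remaining stops are Quarry 6; go to Quarry.
Return Quarry→Ivy: 31.
Total = 17 + 16 + 32 + 6 + 31 = 102.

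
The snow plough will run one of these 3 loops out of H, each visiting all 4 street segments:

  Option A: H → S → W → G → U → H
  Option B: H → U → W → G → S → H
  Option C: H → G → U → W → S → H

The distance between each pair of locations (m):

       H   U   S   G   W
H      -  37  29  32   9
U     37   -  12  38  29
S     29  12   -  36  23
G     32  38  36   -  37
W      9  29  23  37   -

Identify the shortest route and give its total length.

151 m — Option C is the shortest.

Option A: 29 + 23 + 37 + 38 + 37 = 164
Option B: 37 + 29 + 37 + 36 + 29 = 168
Option C: 32 + 38 + 29 + 23 + 29 = 151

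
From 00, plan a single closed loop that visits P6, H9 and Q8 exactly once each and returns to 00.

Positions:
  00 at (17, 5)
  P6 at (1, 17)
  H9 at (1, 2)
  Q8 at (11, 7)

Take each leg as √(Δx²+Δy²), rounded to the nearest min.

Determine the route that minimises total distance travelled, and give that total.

51 min — the shortest possible round trip.

With 3 stops there are 3!/2 = 3 distinct round trips (a route and its reverse cost the same).
00 - P6 - H9 - Q8 - 00: 20+15+11+6 = 52
00 - P6 - Q8 - H9 - 00: 20+14+11+16 = 61
00 - H9 - P6 - Q8 - 00: 16+15+14+6 = 51
The minimum is 51.
One optimal route: 00 → H9 → P6 → Q8 → 00 (or its reverse).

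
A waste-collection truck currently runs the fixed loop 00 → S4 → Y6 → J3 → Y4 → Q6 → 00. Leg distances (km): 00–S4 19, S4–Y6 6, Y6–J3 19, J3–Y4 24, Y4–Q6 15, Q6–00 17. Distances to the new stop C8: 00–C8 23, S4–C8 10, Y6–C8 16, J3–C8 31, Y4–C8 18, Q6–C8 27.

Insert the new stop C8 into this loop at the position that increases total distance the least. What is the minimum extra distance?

Adding 14 km by placing C8 on the 00–S4 leg.

Insertion cost between consecutive stops i–j is d(i,C8) + d(C8,j) − d(i,j):
  between 00 and S4: 23 + 10 − 19 = 14
  between S4 and Y6: 10 + 16 − 6 = 20
  between Y6 and J3: 16 + 31 − 19 = 28
  between J3 and Y4: 31 + 18 − 24 = 25
  between Y4 and Q6: 18 + 27 − 15 = 30
  between Q6 and 00: 27 + 23 − 17 = 33
Cheapest insertion is between 00 and S4, adding 14.
New total = 100 + 14 = 114.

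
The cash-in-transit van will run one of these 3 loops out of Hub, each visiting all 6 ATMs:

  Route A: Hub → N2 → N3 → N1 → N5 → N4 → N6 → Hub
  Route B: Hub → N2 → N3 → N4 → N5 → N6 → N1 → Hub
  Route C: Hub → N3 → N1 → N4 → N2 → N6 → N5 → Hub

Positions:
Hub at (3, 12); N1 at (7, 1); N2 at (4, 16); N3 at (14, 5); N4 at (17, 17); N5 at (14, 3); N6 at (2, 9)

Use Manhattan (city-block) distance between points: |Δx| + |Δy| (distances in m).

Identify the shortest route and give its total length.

Route A: 5 + 21 + 11 + 9 + 17 + 23 + 4 = 90
Route B: 5 + 21 + 15 + 17 + 18 + 13 + 15 = 104
Route C: 18 + 11 + 26 + 14 + 9 + 18 + 20 = 116

Shortest is Route A, total 90 m.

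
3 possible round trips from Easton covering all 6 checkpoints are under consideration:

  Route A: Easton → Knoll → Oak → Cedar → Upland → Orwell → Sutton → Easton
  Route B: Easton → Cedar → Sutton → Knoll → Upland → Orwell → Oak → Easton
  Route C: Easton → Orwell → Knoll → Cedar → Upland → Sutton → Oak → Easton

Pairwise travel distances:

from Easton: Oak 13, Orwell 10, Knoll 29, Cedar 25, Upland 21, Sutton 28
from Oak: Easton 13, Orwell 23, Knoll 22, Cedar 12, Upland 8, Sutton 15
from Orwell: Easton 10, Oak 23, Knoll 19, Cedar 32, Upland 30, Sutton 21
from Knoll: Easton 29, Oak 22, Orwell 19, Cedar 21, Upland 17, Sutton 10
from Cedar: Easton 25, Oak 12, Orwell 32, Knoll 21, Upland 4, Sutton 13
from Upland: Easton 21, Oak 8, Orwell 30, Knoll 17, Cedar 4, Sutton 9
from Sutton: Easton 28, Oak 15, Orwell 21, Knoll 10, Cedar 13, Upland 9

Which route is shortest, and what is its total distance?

Shortest is Route C, total 91.

Route A: 29 + 22 + 12 + 4 + 30 + 21 + 28 = 146
Route B: 25 + 13 + 10 + 17 + 30 + 23 + 13 = 131
Route C: 10 + 19 + 21 + 4 + 9 + 15 + 13 = 91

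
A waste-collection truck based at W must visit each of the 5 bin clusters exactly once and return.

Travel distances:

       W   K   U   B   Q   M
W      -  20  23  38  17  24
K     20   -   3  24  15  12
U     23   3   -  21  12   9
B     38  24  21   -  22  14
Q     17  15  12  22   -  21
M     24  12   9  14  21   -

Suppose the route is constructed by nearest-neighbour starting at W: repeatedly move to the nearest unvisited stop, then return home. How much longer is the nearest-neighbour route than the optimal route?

Excess over optimum: 11.

From W: Q=17, K=20, U=23, M=24, B=38 → choose Q (17).
From Q: U=12, K=15, M=21, B=22 → choose U (12).
From U: K=3, M=9, B=21 → choose K (3).
From K: M=12, B=24 → choose M (12).
From M: B=14 → choose B (14).
NN route W → Q → U → K → M → B → W costs 96.
Optimal: W → K → U → M → B → Q → W costs 85 (by enumerating all 60 distinct tours).
Excess = 96 − 85 = 11.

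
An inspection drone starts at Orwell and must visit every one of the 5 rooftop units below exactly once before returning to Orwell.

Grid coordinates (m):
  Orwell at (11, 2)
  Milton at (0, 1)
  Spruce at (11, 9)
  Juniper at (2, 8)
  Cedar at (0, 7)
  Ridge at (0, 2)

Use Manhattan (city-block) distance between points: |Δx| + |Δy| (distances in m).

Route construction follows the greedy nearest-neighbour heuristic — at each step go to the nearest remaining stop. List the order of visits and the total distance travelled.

At Orwell the remaining stops are Spruce 7, Ridge 11, Milton 12, Juniper 15, Cedar 16; go to Spruce.
At Spruce the remaining stops are Juniper 10, Cedar 13, Ridge 18, Milton 19; go to Juniper.
At Juniper the remaining stops are Cedar 3, Ridge 8, Milton 9; go to Cedar.
At Cedar the remaining stops are Ridge 5, Milton 6; go to Ridge.
At Ridge the remaining stops are Milton 1; go to Milton.
Return Milton→Orwell: 12.
Total = 7 + 10 + 3 + 5 + 1 + 12 = 38.

Nearest-neighbour total = 38 m; route Orwell → Spruce → Juniper → Cedar → Ridge → Milton → Orwell.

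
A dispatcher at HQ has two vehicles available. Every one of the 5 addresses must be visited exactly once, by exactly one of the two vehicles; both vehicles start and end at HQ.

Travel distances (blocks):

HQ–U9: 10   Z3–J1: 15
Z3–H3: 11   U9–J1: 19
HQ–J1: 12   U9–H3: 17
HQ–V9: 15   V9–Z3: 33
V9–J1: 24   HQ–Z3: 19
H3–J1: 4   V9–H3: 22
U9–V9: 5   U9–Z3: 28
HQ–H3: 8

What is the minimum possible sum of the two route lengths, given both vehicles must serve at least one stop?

76 blocks — the smallest possible combined total.

Try each way of splitting the stops between the two vehicles (each non-empty) and, for each split, find the best tour for each vehicle:
  {U9} + {V9, Z3, H3, J1}: 20 + 73 = 93
  {V9} + {U9, Z3, H3, J1}: 30 + 63 = 93
  {U9, V9} + {Z3, H3, J1}: 30 + 46 = 76
  {Z3} + {U9, V9, H3, J1}: 38 + 51 = 89
  {U9, Z3} + {V9, H3, J1}: 57 + 51 = 108
  {V9, Z3} + {U9, H3, J1}: 67 + 41 = 108
  … (15 splits in total)
Best: vehicle 1 HQ → U9 → V9 → HQ = 30; vehicle 2 HQ → Z3 → H3 → J1 → HQ = 46; combined 76.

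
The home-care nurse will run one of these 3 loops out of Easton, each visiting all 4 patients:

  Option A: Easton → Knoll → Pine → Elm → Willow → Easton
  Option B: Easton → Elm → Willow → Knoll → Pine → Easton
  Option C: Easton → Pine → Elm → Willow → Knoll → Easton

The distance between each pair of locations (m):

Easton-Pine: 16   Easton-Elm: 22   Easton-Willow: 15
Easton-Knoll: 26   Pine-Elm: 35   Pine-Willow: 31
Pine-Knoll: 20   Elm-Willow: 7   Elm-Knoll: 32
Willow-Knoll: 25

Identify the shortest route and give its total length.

Shortest is Option B, total 90 m.

Option A: 26 + 20 + 35 + 7 + 15 = 103
Option B: 22 + 7 + 25 + 20 + 16 = 90
Option C: 16 + 35 + 7 + 25 + 26 = 109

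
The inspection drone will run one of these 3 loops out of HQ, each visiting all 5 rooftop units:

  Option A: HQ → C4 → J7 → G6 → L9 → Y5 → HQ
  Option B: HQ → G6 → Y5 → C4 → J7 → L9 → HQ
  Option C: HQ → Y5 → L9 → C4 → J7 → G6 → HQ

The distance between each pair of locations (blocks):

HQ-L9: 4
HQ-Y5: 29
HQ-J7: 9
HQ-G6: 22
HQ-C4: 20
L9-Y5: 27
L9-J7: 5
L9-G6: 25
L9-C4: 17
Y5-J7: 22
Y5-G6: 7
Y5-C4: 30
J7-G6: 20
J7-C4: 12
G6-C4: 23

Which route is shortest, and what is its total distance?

Option A: 20 + 12 + 20 + 25 + 27 + 29 = 133
Option B: 22 + 7 + 30 + 12 + 5 + 4 = 80
Option C: 29 + 27 + 17 + 12 + 20 + 22 = 127

80 blocks — Option B is the shortest.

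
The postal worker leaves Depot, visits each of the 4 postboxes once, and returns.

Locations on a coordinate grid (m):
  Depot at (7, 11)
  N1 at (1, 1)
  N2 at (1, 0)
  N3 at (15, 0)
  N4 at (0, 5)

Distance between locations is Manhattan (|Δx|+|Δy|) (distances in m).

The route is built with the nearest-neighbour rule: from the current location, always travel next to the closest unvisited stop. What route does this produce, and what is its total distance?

52 m along Depot → N4 → N1 → N2 → N3 → Depot.

From Depot: distances to unvisited — N4=13, N1=16, N2=17, N3=19. Nearest is N4 (13).
From N4: distances to unvisited — N1=5, N2=6, N3=20. Nearest is N1 (5).
From N1: distances to unvisited — N2=1, N3=15. Nearest is N2 (1).
From N2: distances to unvisited — N3=14. Nearest is N3 (14).
Return N3→Depot: 19.
Total = 13 + 5 + 1 + 14 + 19 = 52.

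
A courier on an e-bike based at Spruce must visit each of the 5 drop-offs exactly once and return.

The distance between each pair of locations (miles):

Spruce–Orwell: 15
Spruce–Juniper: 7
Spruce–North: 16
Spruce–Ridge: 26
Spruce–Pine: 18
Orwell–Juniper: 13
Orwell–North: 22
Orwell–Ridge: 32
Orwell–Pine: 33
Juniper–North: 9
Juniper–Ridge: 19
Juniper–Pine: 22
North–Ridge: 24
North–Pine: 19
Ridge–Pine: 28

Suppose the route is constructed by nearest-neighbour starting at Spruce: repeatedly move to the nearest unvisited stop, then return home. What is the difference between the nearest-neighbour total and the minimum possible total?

The nearest-neighbour route is 3 miles longer than optimal.

Spruce: Juniper=7, Orwell=15, North=16, Pine=18, Ridge=26 ⇒ Juniper
Juniper: North=9, Orwell=13, Ridge=19, Pine=22 ⇒ North
North: Pine=19, Orwell=22, Ridge=24 ⇒ Pine
Pine: Ridge=28, Orwell=33 ⇒ Ridge
Ridge: Orwell=32 ⇒ Orwell
NN route Spruce → Juniper → North → Pine → Ridge → Orwell → Spruce costs 110.
Optimal: Spruce → Orwell → Juniper → North → Ridge → Pine → Spruce costs 107 (by enumerating all 60 distinct tours).
Excess = 110 − 107 = 3.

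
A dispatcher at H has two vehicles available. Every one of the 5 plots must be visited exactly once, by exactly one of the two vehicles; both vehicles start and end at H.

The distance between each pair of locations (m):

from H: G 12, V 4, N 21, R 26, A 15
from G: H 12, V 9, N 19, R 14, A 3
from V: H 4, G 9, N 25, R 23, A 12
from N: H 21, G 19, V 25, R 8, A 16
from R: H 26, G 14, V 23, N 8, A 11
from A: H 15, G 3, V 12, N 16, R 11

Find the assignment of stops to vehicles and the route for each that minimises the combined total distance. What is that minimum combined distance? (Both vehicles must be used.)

Minimum combined distance: 63 m.

Try each way of splitting the stops between the two vehicles (each non-empty) and, for each split, find the best tour for each vehicle:
  {G} + {V, N, R, A}: 24 + 56 = 80
  {V} + {G, N, R, A}: 8 + 55 = 63
  {G, V} + {N, R, A}: 25 + 55 = 80
  {N} + {G, V, R, A}: 42 + 53 = 95
  {G, N} + {V, R, A}: 52 + 53 = 105
  {V, N} + {G, R, A}: 50 + 52 = 102
  … (15 splits in total)
Best: vehicle 1 H → V → H = 8; vehicle 2 H → G → A → R → N → H = 55; combined 63.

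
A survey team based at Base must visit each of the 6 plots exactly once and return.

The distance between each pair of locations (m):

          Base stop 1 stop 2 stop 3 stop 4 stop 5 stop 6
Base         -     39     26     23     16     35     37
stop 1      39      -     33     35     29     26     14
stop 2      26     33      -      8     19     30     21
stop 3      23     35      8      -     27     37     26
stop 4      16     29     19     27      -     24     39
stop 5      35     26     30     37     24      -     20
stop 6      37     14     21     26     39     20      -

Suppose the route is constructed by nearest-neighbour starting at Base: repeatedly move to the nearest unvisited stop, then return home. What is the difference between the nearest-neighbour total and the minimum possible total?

Excess over optimum: 12 m.

From Base: stop 4=16, stop 3=23, stop 2=26, stop 5=35, stop 6=37, stop 1=39 → choose stop 4 (16).
From stop 4: stop 2=19, stop 5=24, stop 3=27, stop 1=29, stop 6=39 → choose stop 2 (19).
From stop 2: stop 3=8, stop 6=21, stop 5=30, stop 1=33 → choose stop 3 (8).
From stop 3: stop 6=26, stop 1=35, stop 5=37 → choose stop 6 (26).
From stop 6: stop 1=14, stop 5=20 → choose stop 1 (14).
From stop 1: stop 5=26 → choose stop 5 (26).
NN route Base → stop 4 → stop 2 → stop 3 → stop 6 → stop 1 → stop 5 → Base costs 144.
Optimal: Base → stop 3 → stop 2 → stop 6 → stop 1 → stop 5 → stop 4 → Base costs 132 (by enumerating all 360 distinct tours).
Excess = 144 − 132 = 12.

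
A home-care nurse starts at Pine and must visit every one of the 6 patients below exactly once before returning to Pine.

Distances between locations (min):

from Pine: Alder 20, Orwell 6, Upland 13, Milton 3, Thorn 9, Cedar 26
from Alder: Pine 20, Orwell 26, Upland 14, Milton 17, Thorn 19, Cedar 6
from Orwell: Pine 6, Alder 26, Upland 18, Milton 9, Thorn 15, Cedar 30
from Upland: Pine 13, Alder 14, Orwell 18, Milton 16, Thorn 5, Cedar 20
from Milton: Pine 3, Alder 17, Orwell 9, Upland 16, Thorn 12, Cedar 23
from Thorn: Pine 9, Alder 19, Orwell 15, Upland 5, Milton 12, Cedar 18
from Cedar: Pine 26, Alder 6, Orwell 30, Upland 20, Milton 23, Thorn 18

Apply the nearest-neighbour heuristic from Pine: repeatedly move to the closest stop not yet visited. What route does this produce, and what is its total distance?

At Pine the remaining stops are Milton 3, Orwell 6, Thorn 9, Upland 13, Alder 20, Cedar 26; go to Milton.
At Milton the remaining stops are Orwell 9, Thorn 12, Upland 16, Alder 17, Cedar 23; go to Orwell.
At Orwell the remaining stops are Thorn 15, Upland 18, Alder 26, Cedar 30; go to Thorn.
At Thorn the remaining stops are Upland 5, Cedar 18, Alder 19; go to Upland.
At Upland the remaining stops are Alder 14, Cedar 20; go to Alder.
At Alder the remaining stops are Cedar 6; go to Cedar.
Return Cedar→Pine: 26.
Total = 3 + 9 + 15 + 5 + 14 + 6 + 26 = 78.

78 min along Pine → Milton → Orwell → Thorn → Upland → Alder → Cedar → Pine.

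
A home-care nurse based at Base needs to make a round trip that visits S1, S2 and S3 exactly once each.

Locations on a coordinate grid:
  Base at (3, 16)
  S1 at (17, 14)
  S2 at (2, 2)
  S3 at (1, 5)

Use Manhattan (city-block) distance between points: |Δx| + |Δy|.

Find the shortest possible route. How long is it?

Base → S1 → S2 → S3 → Base: 16+27+4+13 = 60
Base → S1 → S3 → S2 → Base: 16+25+4+15 = 60
Base → S2 → S1 → S3 → Base: 15+27+25+13 = 80
The minimum is 60.
One optimal route: Base → S1 → S2 → S3 → Base (or its reverse).

Shortest round trip = 60.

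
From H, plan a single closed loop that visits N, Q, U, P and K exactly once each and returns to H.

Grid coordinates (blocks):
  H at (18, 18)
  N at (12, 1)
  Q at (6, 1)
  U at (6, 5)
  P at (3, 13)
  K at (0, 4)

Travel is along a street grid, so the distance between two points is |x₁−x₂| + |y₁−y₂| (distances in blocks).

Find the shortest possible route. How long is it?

With 5 stops there are 5!/2 = 60 distinct round trips (a route and its reverse cost the same).
H → N → Q → U → P → K → H: 23+6+4+11+12+32 = 88
H → N → Q → U → K → P → H: 23+6+4+7+12+20 = 72
H → N → Q → P → U → K → H: 23+6+15+11+7+32 = 94
H → N → Q → P → K → U → H: 23+6+15+12+7+25 = 88
H → N → Q → K → U → P → H: 23+6+9+7+11+20 = 76
H → N → Q → K → P → U → H: 23+6+9+12+11+25 = 86
H → N → U → Q → P → K → H: 23+10+4+15+12+32 = 96
H → N → U → Q → K → P → H: 23+10+4+9+12+20 = 78
H → N → U → P → Q → K → H: 23+10+11+15+9+32 = 100
H → N → U → P → K → Q → H: 23+10+11+12+9+29 = 94
H → N → U → K → Q → P → H: 23+10+7+9+15+20 = 84
H → N → U → K → P → Q → H: 23+10+7+12+15+29 = 96
H → N → P → Q → U → K → H: 23+21+15+4+7+32 = 102
H → N → P → Q → K → U → H: 23+21+15+9+7+25 = 100
… (46 more)
The minimum is 72.
One optimal route: H → N → Q → U → K → P → H (or its reverse).

72 blocks — the shortest possible round trip.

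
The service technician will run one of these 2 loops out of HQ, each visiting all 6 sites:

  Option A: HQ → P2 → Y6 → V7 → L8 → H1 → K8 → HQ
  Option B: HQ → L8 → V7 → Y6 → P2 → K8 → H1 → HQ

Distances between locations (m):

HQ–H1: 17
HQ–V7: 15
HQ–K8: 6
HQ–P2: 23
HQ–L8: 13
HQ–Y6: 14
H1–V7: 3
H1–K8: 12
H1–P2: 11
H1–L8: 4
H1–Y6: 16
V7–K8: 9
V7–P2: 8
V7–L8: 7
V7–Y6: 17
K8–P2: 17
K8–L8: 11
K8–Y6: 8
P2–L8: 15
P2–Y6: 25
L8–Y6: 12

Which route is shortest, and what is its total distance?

Option A: 23 + 25 + 17 + 7 + 4 + 12 + 6 = 94
Option B: 13 + 7 + 17 + 25 + 17 + 12 + 17 = 108

Shortest is Option A, total 94 m.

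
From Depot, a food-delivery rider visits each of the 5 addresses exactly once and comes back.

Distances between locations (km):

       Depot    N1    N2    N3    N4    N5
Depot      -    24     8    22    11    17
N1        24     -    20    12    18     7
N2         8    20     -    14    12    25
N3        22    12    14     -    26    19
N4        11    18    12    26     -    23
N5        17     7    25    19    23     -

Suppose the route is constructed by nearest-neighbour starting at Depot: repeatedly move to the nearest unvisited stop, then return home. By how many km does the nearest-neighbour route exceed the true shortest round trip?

From Depot: N2=8, N4=11, N5=17, N3=22, N1=24 → choose N2 (8).
From N2: N4=12, N3=14, N1=20, N5=25 → choose N4 (12).
From N4: N1=18, N5=23, N3=26 → choose N1 (18).
From N1: N5=7, N3=12 → choose N5 (7).
From N5: N3=19 → choose N3 (19).
NN route Depot → N2 → N4 → N1 → N5 → N3 → Depot costs 86.
Optimal: Depot → N4 → N2 → N3 → N1 → N5 → Depot costs 73 (by enumerating all 60 distinct tours).
Excess = 86 − 73 = 13.

Excess over optimum: 13 km.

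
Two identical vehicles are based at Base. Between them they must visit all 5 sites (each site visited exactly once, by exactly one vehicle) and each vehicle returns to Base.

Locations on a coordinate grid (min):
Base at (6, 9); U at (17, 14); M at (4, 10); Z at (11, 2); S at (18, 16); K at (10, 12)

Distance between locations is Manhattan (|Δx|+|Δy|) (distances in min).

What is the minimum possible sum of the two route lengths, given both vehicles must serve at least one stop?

Try each way of splitting the stops between the two vehicles (each non-empty) and, for each split, find the best tour for each vehicle:
  {U} + {M, Z, S, K}: 32 + 56 = 88
  {M} + {U, Z, S, K}: 6 + 52 = 58
  {U, M} + {Z, S, K}: 36 + 52 = 88
  {Z} + {U, M, S, K}: 24 + 42 = 66
  {U, Z} + {M, S, K}: 46 + 42 = 88
  {M, Z} + {U, S, K}: 30 + 38 = 68
  … (15 splits in total)
Best: vehicle 1 Base → M → Base = 6; vehicle 2 Base → Z → U → S → K → Base = 52; combined 58.

Minimum combined distance: 58 min.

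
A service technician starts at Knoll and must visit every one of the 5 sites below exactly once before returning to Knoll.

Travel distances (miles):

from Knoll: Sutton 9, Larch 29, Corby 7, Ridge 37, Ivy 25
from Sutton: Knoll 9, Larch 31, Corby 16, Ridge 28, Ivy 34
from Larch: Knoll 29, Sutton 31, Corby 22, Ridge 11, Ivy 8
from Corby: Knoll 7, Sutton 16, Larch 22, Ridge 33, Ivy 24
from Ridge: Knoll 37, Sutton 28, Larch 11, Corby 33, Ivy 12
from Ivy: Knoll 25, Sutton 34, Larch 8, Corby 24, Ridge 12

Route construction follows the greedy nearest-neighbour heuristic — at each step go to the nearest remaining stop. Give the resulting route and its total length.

Knoll → [Corby:7 / Sutton:9 / Ivy:25 / Larch:29 / Ridge:37] → Corby (7)
Corby → [Sutton:16 / Larch:22 / Ivy:24 / Ridge:33] → Sutton (16)
Sutton → [Ridge:28 / Larch:31 / Ivy:34] → Ridge (28)
Ridge → [Larch:11 / Ivy:12] → Larch (11)
Larch → [Ivy:8] → Ivy (8)
Return Ivy→Knoll: 25.
Total = 7 + 16 + 28 + 11 + 8 + 25 = 95.

Nearest-neighbour total = 95 miles; route Knoll → Corby → Sutton → Ridge → Larch → Ivy → Knoll.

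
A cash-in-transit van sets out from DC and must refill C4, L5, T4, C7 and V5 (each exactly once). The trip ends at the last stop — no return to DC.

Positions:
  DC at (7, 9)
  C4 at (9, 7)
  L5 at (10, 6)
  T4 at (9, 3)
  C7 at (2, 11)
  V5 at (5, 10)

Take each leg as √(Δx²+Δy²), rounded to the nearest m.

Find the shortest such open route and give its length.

There are 5! = 120 possible orderings.
DC → C4 → L5 → T4 → C7 → V5: 3+1+3+11+3 = 21
DC → C4 → L5 → T4 → V5 → C7: 3+1+3+8+3 = 18
DC → C4 → L5 → C7 → T4 → V5: 3+1+9+11+8 = 32
DC → C4 → L5 → C7 → V5 → T4: 3+1+9+3+8 = 24
DC → C4 → L5 → V5 → T4 → C7: 3+1+6+8+11 = 29
DC → C4 → L5 → V5 → C7 → T4: 3+1+6+3+11 = 24
DC → C4 → T4 → L5 → C7 → V5: 3+4+3+9+3 = 22
DC → C4 → T4 → L5 → V5 → C7: 3+4+3+6+3 = 19
DC → C4 → T4 → C7 → L5 → V5: 3+4+11+9+6 = 33
DC → C4 → T4 → C7 → V5 → L5: 3+4+11+3+6 = 27
DC → C4 → T4 → V5 → L5 → C7: 3+4+8+6+9 = 30
DC → C4 → T4 → V5 → C7 → L5: 3+4+8+3+9 = 27
DC → C4 → C7 → L5 → T4 → V5: 3+8+9+3+8 = 31
DC → C4 → C7 → L5 → V5 → T4: 3+8+9+6+8 = 34
… (106 more)
DC → C7 → V5 → C4 → L5 → T4: 5+3+5+1+3 = 17  ← best
The minimum is 17.
One shortest path: DC → C7 → V5 → C4 → L5 → T4.

Minimum one-way distance = 17 m.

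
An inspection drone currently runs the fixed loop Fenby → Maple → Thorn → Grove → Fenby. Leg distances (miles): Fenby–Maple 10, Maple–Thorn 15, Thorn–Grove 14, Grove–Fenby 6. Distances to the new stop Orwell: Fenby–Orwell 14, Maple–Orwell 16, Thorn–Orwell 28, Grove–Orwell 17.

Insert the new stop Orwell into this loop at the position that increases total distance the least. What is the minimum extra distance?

Insertion cost between consecutive stops i–j is d(i,Orwell) + d(Orwell,j) − d(i,j):
  between Fenby and Maple: 14 + 16 − 10 = 20
  between Maple and Thorn: 16 + 28 − 15 = 29
  between Thorn and Grove: 28 + 17 − 14 = 31
  between Grove and Fenby: 17 + 14 − 6 = 25
Cheapest insertion is between Fenby and Maple, adding 20.
New total = 45 + 20 = 65.

Minimum extra distance: 20 miles, inserting Orwell between Fenby and Maple.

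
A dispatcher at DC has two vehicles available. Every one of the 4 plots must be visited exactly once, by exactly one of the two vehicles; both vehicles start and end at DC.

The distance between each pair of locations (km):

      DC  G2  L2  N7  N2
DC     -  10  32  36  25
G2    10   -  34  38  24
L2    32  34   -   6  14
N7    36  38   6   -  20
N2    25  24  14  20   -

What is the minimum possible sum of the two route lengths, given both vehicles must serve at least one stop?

There are 2^3 − 1 = 7 ways to divide the 4 stops into two non-empty groups. For each, the best each vehicle can do is its own shortest tour through its group:
  {G2} + {L2, N7, N2}: 20 + 81 = 101
  {L2} + {G2, N7, N2}: 64 + 90 = 154
  {G2, L2} + {N7, N2}: 76 + 81 = 157
  {N7} + {G2, L2, N2}: 72 + 80 = 152
  {G2, N7} + {L2, N2}: 84 + 71 = 155
  {L2, N7} + {G2, N2}: 74 + 59 = 133
  … (7 splits in total)
Best: vehicle 1 DC → G2 → DC = 20; vehicle 2 DC → N7 → L2 → N2 → DC = 81; combined 101.

Minimum combined distance: 101 km.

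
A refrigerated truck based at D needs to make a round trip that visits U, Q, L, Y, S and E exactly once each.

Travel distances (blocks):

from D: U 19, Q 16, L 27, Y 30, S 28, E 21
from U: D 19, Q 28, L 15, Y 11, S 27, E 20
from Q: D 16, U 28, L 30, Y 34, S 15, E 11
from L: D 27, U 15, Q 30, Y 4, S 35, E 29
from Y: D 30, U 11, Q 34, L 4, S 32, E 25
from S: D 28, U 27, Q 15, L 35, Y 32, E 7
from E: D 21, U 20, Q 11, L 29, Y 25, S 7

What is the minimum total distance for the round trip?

Shortest round trip = 100 blocks.

D - U - Q - L - Y - S - E - D: 19+28+30+4+32+7+21 = 141
D - U - Q - L - Y - E - S - D: 19+28+30+4+25+7+28 = 141
D - U - Q - L - S - Y - E - D: 19+28+30+35+32+25+21 = 190
D - U - Q - L - S - E - Y - D: 19+28+30+35+7+25+30 = 174
D - U - Q - L - E - Y - S - D: 19+28+30+29+25+32+28 = 191
D - U - Q - L - E - S - Y - D: 19+28+30+29+7+32+30 = 175
D - U - Q - Y - L - S - E - D: 19+28+34+4+35+7+21 = 148
D - U - Q - Y - L - E - S - D: 19+28+34+4+29+7+28 = 149
… (352 more)
D - Q - S - E - U - Y - L - D: 16+15+7+20+11+4+27 = 100  ← best
The minimum is 100.
One optimal route: D → Q → S → E → U → Y → L → D (or its reverse).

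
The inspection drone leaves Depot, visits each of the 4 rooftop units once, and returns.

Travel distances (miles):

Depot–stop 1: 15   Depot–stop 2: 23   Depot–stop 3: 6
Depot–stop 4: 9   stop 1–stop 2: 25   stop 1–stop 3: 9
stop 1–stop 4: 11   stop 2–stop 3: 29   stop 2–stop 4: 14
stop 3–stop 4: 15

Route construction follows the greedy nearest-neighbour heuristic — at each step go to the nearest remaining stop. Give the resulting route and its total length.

Nearest-neighbour total = 63 miles; route Depot → stop 3 → stop 1 → stop 4 → stop 2 → Depot.

At Depot the remaining stops are stop 3 6, stop 4 9, stop 1 15, stop 2 23; go to stop 3.
At stop 3 the remaining stops are stop 1 9, stop 4 15, stop 2 29; go to stop 1.
At stop 1 the remaining stops are stop 4 11, stop 2 25; go to stop 4.
At stop 4 the remaining stops are stop 2 14; go to stop 2.
Return stop 2→Depot: 23.
Total = 6 + 9 + 11 + 14 + 23 = 63.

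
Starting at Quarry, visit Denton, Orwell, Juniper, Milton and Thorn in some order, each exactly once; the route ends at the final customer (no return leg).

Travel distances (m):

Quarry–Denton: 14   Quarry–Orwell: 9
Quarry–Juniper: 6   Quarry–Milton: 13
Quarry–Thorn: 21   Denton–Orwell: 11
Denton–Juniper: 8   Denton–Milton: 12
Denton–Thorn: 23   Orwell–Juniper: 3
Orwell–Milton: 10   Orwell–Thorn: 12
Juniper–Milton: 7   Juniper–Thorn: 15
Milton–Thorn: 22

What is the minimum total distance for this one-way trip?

Shortest open route: 48 m.

There are 5! = 120 possible orderings.
Quarry→Denton→Orwell→Juniper→Milton→Thorn: 14+11+3+7+22 = 57
Quarry→Denton→Orwell→Juniper→Thorn→Milton: 14+11+3+15+22 = 65
Quarry→Denton→Orwell→Milton→Juniper→Thorn: 14+11+10+7+15 = 57
Quarry→Denton→Orwell→Milton→Thorn→Juniper: 14+11+10+22+15 = 72
Quarry→Denton→Orwell→Thorn→Juniper→Milton: 14+11+12+15+7 = 59
Quarry→Denton→Orwell→Thorn→Milton→Juniper: 14+11+12+22+7 = 66
Quarry→Denton→Juniper→Orwell→Milton→Thorn: 14+8+3+10+22 = 57
Quarry→Denton→Juniper→Orwell→Thorn→Milton: 14+8+3+12+22 = 59
Quarry→Denton→Juniper→Milton→Orwell→Thorn: 14+8+7+10+12 = 51
Quarry→Denton→Juniper→Milton→Thorn→Orwell: 14+8+7+22+12 = 63
Quarry→Denton→Juniper→Thorn→Orwell→Milton: 14+8+15+12+10 = 59
Quarry→Denton→Juniper→Thorn→Milton→Orwell: 14+8+15+22+10 = 69
Quarry→Denton→Milton→Orwell→Juniper→Thorn: 14+12+10+3+15 = 54
Quarry→Denton→Milton→Orwell→Thorn→Juniper: 14+12+10+12+15 = 63
… (106 more)
Quarry→Denton→Milton→Juniper→Orwell→Thorn: 14+12+7+3+12 = 48  ← best
The minimum is 48.
One shortest path: Quarry → Denton → Milton → Juniper → Orwell → Thorn.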